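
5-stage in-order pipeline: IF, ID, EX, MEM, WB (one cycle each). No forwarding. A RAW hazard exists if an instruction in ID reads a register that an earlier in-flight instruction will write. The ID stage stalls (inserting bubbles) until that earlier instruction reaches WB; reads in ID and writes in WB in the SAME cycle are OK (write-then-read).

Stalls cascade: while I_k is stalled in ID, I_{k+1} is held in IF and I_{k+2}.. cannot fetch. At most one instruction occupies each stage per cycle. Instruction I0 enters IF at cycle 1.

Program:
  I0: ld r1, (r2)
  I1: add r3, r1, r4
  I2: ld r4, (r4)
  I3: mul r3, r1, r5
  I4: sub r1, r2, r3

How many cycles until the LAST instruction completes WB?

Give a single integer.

Answer: 13

Derivation:
I0 ld r1 <- r2: IF@1 ID@2 stall=0 (-) EX@3 MEM@4 WB@5
I1 add r3 <- r1,r4: IF@2 ID@3 stall=2 (RAW on I0.r1 (WB@5)) EX@6 MEM@7 WB@8
I2 ld r4 <- r4: IF@3 ID@6 stall=0 (-) EX@7 MEM@8 WB@9
I3 mul r3 <- r1,r5: IF@6 ID@7 stall=0 (-) EX@8 MEM@9 WB@10
I4 sub r1 <- r2,r3: IF@7 ID@8 stall=2 (RAW on I3.r3 (WB@10)) EX@11 MEM@12 WB@13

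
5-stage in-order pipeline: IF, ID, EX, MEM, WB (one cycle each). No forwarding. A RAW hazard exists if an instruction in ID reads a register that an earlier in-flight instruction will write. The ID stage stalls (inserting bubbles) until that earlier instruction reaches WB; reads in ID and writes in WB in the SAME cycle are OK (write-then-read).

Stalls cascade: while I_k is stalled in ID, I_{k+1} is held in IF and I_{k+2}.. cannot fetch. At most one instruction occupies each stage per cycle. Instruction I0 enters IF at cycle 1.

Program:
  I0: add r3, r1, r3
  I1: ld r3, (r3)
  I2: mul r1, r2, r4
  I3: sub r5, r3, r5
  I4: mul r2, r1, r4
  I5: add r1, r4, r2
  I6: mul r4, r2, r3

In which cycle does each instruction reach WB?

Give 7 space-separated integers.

Answer: 5 8 9 11 12 15 16

Derivation:
I0 add r3 <- r1,r3: IF@1 ID@2 stall=0 (-) EX@3 MEM@4 WB@5
I1 ld r3 <- r3: IF@2 ID@3 stall=2 (RAW on I0.r3 (WB@5)) EX@6 MEM@7 WB@8
I2 mul r1 <- r2,r4: IF@3 ID@6 stall=0 (-) EX@7 MEM@8 WB@9
I3 sub r5 <- r3,r5: IF@6 ID@7 stall=1 (RAW on I1.r3 (WB@8)) EX@9 MEM@10 WB@11
I4 mul r2 <- r1,r4: IF@7 ID@9 stall=0 (-) EX@10 MEM@11 WB@12
I5 add r1 <- r4,r2: IF@9 ID@10 stall=2 (RAW on I4.r2 (WB@12)) EX@13 MEM@14 WB@15
I6 mul r4 <- r2,r3: IF@10 ID@13 stall=0 (-) EX@14 MEM@15 WB@16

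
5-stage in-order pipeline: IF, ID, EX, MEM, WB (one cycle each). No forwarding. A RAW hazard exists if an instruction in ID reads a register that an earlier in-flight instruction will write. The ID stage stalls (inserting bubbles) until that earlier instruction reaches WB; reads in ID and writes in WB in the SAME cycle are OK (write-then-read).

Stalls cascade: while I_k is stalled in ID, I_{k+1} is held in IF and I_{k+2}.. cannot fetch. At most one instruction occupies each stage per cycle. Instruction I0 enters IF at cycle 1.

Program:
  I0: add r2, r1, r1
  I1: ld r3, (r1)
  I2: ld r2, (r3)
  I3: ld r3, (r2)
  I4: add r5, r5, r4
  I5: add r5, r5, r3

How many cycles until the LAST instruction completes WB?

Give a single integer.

Answer: 16

Derivation:
I0 add r2 <- r1,r1: IF@1 ID@2 stall=0 (-) EX@3 MEM@4 WB@5
I1 ld r3 <- r1: IF@2 ID@3 stall=0 (-) EX@4 MEM@5 WB@6
I2 ld r2 <- r3: IF@3 ID@4 stall=2 (RAW on I1.r3 (WB@6)) EX@7 MEM@8 WB@9
I3 ld r3 <- r2: IF@4 ID@7 stall=2 (RAW on I2.r2 (WB@9)) EX@10 MEM@11 WB@12
I4 add r5 <- r5,r4: IF@7 ID@10 stall=0 (-) EX@11 MEM@12 WB@13
I5 add r5 <- r5,r3: IF@10 ID@11 stall=2 (RAW on I4.r5 (WB@13)) EX@14 MEM@15 WB@16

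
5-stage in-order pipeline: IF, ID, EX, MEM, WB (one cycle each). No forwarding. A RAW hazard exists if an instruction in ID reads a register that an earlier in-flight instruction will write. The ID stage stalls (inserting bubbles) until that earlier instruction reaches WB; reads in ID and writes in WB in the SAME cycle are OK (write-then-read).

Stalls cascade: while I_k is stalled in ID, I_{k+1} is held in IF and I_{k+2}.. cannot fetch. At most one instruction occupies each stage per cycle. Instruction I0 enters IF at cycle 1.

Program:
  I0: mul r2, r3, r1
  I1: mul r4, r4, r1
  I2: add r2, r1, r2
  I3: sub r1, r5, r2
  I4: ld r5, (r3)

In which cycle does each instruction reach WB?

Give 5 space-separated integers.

I0 mul r2 <- r3,r1: IF@1 ID@2 stall=0 (-) EX@3 MEM@4 WB@5
I1 mul r4 <- r4,r1: IF@2 ID@3 stall=0 (-) EX@4 MEM@5 WB@6
I2 add r2 <- r1,r2: IF@3 ID@4 stall=1 (RAW on I0.r2 (WB@5)) EX@6 MEM@7 WB@8
I3 sub r1 <- r5,r2: IF@4 ID@6 stall=2 (RAW on I2.r2 (WB@8)) EX@9 MEM@10 WB@11
I4 ld r5 <- r3: IF@6 ID@9 stall=0 (-) EX@10 MEM@11 WB@12

Answer: 5 6 8 11 12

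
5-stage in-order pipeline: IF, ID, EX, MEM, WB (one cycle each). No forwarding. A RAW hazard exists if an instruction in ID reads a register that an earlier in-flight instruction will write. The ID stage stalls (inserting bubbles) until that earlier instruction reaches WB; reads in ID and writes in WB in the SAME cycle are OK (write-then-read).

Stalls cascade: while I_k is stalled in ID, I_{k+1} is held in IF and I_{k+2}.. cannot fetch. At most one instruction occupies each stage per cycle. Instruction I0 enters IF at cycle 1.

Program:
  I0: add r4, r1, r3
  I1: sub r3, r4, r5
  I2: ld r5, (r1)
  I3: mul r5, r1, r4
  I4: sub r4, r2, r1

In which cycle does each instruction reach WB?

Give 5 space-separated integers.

I0 add r4 <- r1,r3: IF@1 ID@2 stall=0 (-) EX@3 MEM@4 WB@5
I1 sub r3 <- r4,r5: IF@2 ID@3 stall=2 (RAW on I0.r4 (WB@5)) EX@6 MEM@7 WB@8
I2 ld r5 <- r1: IF@3 ID@6 stall=0 (-) EX@7 MEM@8 WB@9
I3 mul r5 <- r1,r4: IF@6 ID@7 stall=0 (-) EX@8 MEM@9 WB@10
I4 sub r4 <- r2,r1: IF@7 ID@8 stall=0 (-) EX@9 MEM@10 WB@11

Answer: 5 8 9 10 11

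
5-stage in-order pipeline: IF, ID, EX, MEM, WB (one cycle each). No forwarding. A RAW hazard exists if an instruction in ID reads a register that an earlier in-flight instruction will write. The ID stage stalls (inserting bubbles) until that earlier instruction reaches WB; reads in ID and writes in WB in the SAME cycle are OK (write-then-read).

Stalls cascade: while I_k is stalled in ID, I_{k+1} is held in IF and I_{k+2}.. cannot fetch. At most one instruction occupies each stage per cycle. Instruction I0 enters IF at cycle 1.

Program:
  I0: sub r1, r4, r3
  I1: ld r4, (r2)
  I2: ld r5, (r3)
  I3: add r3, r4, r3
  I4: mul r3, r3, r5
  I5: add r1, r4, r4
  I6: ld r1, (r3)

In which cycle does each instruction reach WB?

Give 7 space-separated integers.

Answer: 5 6 7 9 12 13 15

Derivation:
I0 sub r1 <- r4,r3: IF@1 ID@2 stall=0 (-) EX@3 MEM@4 WB@5
I1 ld r4 <- r2: IF@2 ID@3 stall=0 (-) EX@4 MEM@5 WB@6
I2 ld r5 <- r3: IF@3 ID@4 stall=0 (-) EX@5 MEM@6 WB@7
I3 add r3 <- r4,r3: IF@4 ID@5 stall=1 (RAW on I1.r4 (WB@6)) EX@7 MEM@8 WB@9
I4 mul r3 <- r3,r5: IF@5 ID@7 stall=2 (RAW on I3.r3 (WB@9)) EX@10 MEM@11 WB@12
I5 add r1 <- r4,r4: IF@7 ID@10 stall=0 (-) EX@11 MEM@12 WB@13
I6 ld r1 <- r3: IF@10 ID@11 stall=1 (RAW on I4.r3 (WB@12)) EX@13 MEM@14 WB@15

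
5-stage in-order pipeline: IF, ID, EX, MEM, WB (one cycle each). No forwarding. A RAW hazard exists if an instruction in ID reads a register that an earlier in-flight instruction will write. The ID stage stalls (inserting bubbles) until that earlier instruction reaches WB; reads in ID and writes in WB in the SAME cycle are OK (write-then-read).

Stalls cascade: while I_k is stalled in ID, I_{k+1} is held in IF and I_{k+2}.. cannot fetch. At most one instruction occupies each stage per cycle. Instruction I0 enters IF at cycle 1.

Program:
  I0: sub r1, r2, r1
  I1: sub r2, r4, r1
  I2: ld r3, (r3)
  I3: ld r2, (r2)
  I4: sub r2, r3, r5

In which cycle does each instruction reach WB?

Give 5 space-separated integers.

I0 sub r1 <- r2,r1: IF@1 ID@2 stall=0 (-) EX@3 MEM@4 WB@5
I1 sub r2 <- r4,r1: IF@2 ID@3 stall=2 (RAW on I0.r1 (WB@5)) EX@6 MEM@7 WB@8
I2 ld r3 <- r3: IF@3 ID@6 stall=0 (-) EX@7 MEM@8 WB@9
I3 ld r2 <- r2: IF@6 ID@7 stall=1 (RAW on I1.r2 (WB@8)) EX@9 MEM@10 WB@11
I4 sub r2 <- r3,r5: IF@7 ID@9 stall=0 (-) EX@10 MEM@11 WB@12

Answer: 5 8 9 11 12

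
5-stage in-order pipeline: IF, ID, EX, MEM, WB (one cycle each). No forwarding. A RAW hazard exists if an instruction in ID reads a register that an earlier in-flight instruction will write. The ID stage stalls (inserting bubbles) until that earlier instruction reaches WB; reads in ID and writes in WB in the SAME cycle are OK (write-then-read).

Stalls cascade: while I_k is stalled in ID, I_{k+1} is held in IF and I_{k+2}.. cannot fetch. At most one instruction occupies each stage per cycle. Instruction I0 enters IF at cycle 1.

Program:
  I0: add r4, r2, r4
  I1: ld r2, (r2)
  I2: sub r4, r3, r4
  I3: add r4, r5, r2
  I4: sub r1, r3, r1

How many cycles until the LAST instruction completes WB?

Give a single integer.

Answer: 10

Derivation:
I0 add r4 <- r2,r4: IF@1 ID@2 stall=0 (-) EX@3 MEM@4 WB@5
I1 ld r2 <- r2: IF@2 ID@3 stall=0 (-) EX@4 MEM@5 WB@6
I2 sub r4 <- r3,r4: IF@3 ID@4 stall=1 (RAW on I0.r4 (WB@5)) EX@6 MEM@7 WB@8
I3 add r4 <- r5,r2: IF@4 ID@6 stall=0 (-) EX@7 MEM@8 WB@9
I4 sub r1 <- r3,r1: IF@6 ID@7 stall=0 (-) EX@8 MEM@9 WB@10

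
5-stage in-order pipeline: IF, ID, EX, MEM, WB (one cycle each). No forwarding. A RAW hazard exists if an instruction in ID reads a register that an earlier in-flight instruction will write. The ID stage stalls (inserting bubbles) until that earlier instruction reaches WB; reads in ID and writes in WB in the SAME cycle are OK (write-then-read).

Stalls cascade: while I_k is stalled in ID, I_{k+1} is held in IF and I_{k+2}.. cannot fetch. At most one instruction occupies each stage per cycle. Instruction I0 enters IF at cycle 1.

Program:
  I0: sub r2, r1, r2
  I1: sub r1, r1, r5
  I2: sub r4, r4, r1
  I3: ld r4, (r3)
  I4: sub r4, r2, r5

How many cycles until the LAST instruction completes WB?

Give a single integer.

Answer: 11

Derivation:
I0 sub r2 <- r1,r2: IF@1 ID@2 stall=0 (-) EX@3 MEM@4 WB@5
I1 sub r1 <- r1,r5: IF@2 ID@3 stall=0 (-) EX@4 MEM@5 WB@6
I2 sub r4 <- r4,r1: IF@3 ID@4 stall=2 (RAW on I1.r1 (WB@6)) EX@7 MEM@8 WB@9
I3 ld r4 <- r3: IF@4 ID@7 stall=0 (-) EX@8 MEM@9 WB@10
I4 sub r4 <- r2,r5: IF@7 ID@8 stall=0 (-) EX@9 MEM@10 WB@11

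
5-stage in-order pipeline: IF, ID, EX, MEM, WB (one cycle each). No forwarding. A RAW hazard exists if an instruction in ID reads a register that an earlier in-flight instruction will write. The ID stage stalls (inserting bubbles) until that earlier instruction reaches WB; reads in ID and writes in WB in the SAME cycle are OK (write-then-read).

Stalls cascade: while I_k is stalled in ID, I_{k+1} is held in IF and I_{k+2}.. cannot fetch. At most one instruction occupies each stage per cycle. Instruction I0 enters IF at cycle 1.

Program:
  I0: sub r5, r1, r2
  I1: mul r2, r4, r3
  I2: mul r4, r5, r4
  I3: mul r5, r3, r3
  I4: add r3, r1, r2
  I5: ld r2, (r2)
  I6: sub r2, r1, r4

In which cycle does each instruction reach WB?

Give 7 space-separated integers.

Answer: 5 6 8 9 10 11 12

Derivation:
I0 sub r5 <- r1,r2: IF@1 ID@2 stall=0 (-) EX@3 MEM@4 WB@5
I1 mul r2 <- r4,r3: IF@2 ID@3 stall=0 (-) EX@4 MEM@5 WB@6
I2 mul r4 <- r5,r4: IF@3 ID@4 stall=1 (RAW on I0.r5 (WB@5)) EX@6 MEM@7 WB@8
I3 mul r5 <- r3,r3: IF@4 ID@6 stall=0 (-) EX@7 MEM@8 WB@9
I4 add r3 <- r1,r2: IF@6 ID@7 stall=0 (-) EX@8 MEM@9 WB@10
I5 ld r2 <- r2: IF@7 ID@8 stall=0 (-) EX@9 MEM@10 WB@11
I6 sub r2 <- r1,r4: IF@8 ID@9 stall=0 (-) EX@10 MEM@11 WB@12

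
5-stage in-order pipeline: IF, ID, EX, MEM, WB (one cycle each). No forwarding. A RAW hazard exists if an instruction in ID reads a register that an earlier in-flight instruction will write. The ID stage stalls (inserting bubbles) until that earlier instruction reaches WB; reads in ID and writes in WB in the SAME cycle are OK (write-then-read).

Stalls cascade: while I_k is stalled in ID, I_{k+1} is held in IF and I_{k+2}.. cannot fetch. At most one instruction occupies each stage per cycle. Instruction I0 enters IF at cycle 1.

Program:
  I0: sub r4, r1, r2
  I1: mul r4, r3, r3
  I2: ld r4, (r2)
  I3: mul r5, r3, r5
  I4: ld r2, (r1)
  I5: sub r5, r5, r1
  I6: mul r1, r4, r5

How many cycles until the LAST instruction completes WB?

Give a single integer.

I0 sub r4 <- r1,r2: IF@1 ID@2 stall=0 (-) EX@3 MEM@4 WB@5
I1 mul r4 <- r3,r3: IF@2 ID@3 stall=0 (-) EX@4 MEM@5 WB@6
I2 ld r4 <- r2: IF@3 ID@4 stall=0 (-) EX@5 MEM@6 WB@7
I3 mul r5 <- r3,r5: IF@4 ID@5 stall=0 (-) EX@6 MEM@7 WB@8
I4 ld r2 <- r1: IF@5 ID@6 stall=0 (-) EX@7 MEM@8 WB@9
I5 sub r5 <- r5,r1: IF@6 ID@7 stall=1 (RAW on I3.r5 (WB@8)) EX@9 MEM@10 WB@11
I6 mul r1 <- r4,r5: IF@7 ID@9 stall=2 (RAW on I5.r5 (WB@11)) EX@12 MEM@13 WB@14

Answer: 14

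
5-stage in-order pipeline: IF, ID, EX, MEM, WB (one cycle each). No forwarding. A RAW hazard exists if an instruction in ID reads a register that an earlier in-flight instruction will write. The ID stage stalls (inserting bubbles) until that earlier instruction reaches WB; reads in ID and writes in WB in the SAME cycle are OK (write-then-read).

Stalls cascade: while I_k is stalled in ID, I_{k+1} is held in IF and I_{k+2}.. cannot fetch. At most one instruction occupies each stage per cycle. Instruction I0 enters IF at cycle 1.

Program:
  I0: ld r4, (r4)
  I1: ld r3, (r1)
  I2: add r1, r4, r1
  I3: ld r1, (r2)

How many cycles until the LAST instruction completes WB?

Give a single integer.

Answer: 9

Derivation:
I0 ld r4 <- r4: IF@1 ID@2 stall=0 (-) EX@3 MEM@4 WB@5
I1 ld r3 <- r1: IF@2 ID@3 stall=0 (-) EX@4 MEM@5 WB@6
I2 add r1 <- r4,r1: IF@3 ID@4 stall=1 (RAW on I0.r4 (WB@5)) EX@6 MEM@7 WB@8
I3 ld r1 <- r2: IF@4 ID@6 stall=0 (-) EX@7 MEM@8 WB@9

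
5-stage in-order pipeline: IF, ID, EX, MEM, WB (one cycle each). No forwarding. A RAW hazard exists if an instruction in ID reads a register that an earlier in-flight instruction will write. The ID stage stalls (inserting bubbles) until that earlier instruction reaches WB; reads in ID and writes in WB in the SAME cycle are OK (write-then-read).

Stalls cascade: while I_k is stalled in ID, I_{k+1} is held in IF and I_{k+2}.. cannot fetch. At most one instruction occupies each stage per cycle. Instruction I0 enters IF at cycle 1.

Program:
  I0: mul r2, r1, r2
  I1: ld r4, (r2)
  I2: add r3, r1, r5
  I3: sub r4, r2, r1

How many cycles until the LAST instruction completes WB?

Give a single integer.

Answer: 10

Derivation:
I0 mul r2 <- r1,r2: IF@1 ID@2 stall=0 (-) EX@3 MEM@4 WB@5
I1 ld r4 <- r2: IF@2 ID@3 stall=2 (RAW on I0.r2 (WB@5)) EX@6 MEM@7 WB@8
I2 add r3 <- r1,r5: IF@3 ID@6 stall=0 (-) EX@7 MEM@8 WB@9
I3 sub r4 <- r2,r1: IF@6 ID@7 stall=0 (-) EX@8 MEM@9 WB@10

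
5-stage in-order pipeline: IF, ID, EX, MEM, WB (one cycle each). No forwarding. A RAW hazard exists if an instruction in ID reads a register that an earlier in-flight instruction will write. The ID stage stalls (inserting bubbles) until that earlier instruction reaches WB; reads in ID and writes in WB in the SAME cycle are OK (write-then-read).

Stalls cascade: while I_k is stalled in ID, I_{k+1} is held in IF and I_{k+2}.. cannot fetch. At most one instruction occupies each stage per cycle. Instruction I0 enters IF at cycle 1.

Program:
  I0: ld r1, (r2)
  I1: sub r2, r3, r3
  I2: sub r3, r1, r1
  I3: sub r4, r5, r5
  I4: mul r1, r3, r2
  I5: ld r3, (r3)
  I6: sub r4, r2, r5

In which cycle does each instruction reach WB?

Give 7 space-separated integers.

I0 ld r1 <- r2: IF@1 ID@2 stall=0 (-) EX@3 MEM@4 WB@5
I1 sub r2 <- r3,r3: IF@2 ID@3 stall=0 (-) EX@4 MEM@5 WB@6
I2 sub r3 <- r1,r1: IF@3 ID@4 stall=1 (RAW on I0.r1 (WB@5)) EX@6 MEM@7 WB@8
I3 sub r4 <- r5,r5: IF@4 ID@6 stall=0 (-) EX@7 MEM@8 WB@9
I4 mul r1 <- r3,r2: IF@6 ID@7 stall=1 (RAW on I2.r3 (WB@8)) EX@9 MEM@10 WB@11
I5 ld r3 <- r3: IF@7 ID@9 stall=0 (-) EX@10 MEM@11 WB@12
I6 sub r4 <- r2,r5: IF@9 ID@10 stall=0 (-) EX@11 MEM@12 WB@13

Answer: 5 6 8 9 11 12 13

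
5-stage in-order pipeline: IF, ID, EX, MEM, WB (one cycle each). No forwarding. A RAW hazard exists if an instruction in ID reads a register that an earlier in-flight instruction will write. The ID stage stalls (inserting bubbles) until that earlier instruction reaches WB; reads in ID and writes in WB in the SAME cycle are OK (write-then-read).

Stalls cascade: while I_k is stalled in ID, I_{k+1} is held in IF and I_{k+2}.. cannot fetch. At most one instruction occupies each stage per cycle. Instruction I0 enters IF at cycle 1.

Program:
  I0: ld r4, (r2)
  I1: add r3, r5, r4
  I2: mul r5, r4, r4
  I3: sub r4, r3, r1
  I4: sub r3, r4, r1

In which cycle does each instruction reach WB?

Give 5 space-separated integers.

I0 ld r4 <- r2: IF@1 ID@2 stall=0 (-) EX@3 MEM@4 WB@5
I1 add r3 <- r5,r4: IF@2 ID@3 stall=2 (RAW on I0.r4 (WB@5)) EX@6 MEM@7 WB@8
I2 mul r5 <- r4,r4: IF@3 ID@6 stall=0 (-) EX@7 MEM@8 WB@9
I3 sub r4 <- r3,r1: IF@6 ID@7 stall=1 (RAW on I1.r3 (WB@8)) EX@9 MEM@10 WB@11
I4 sub r3 <- r4,r1: IF@7 ID@9 stall=2 (RAW on I3.r4 (WB@11)) EX@12 MEM@13 WB@14

Answer: 5 8 9 11 14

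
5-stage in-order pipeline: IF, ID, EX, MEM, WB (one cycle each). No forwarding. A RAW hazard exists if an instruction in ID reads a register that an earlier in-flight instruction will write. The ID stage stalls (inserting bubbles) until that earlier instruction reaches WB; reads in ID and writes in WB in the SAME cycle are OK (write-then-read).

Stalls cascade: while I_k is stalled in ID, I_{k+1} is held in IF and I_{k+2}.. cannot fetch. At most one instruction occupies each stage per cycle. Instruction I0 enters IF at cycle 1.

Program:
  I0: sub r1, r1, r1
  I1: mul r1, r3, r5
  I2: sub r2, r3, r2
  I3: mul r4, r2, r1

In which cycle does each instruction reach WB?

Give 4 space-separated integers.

Answer: 5 6 7 10

Derivation:
I0 sub r1 <- r1,r1: IF@1 ID@2 stall=0 (-) EX@3 MEM@4 WB@5
I1 mul r1 <- r3,r5: IF@2 ID@3 stall=0 (-) EX@4 MEM@5 WB@6
I2 sub r2 <- r3,r2: IF@3 ID@4 stall=0 (-) EX@5 MEM@6 WB@7
I3 mul r4 <- r2,r1: IF@4 ID@5 stall=2 (RAW on I2.r2 (WB@7)) EX@8 MEM@9 WB@10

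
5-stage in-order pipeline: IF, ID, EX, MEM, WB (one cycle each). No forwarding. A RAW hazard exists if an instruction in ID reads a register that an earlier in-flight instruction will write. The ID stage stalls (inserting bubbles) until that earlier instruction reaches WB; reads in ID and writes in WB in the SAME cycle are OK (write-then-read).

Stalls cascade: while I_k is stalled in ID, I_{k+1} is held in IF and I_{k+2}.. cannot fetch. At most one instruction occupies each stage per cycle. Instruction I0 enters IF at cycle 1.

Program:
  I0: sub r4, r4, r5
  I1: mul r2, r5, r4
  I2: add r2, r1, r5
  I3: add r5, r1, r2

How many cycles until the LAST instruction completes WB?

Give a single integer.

Answer: 12

Derivation:
I0 sub r4 <- r4,r5: IF@1 ID@2 stall=0 (-) EX@3 MEM@4 WB@5
I1 mul r2 <- r5,r4: IF@2 ID@3 stall=2 (RAW on I0.r4 (WB@5)) EX@6 MEM@7 WB@8
I2 add r2 <- r1,r5: IF@3 ID@6 stall=0 (-) EX@7 MEM@8 WB@9
I3 add r5 <- r1,r2: IF@6 ID@7 stall=2 (RAW on I2.r2 (WB@9)) EX@10 MEM@11 WB@12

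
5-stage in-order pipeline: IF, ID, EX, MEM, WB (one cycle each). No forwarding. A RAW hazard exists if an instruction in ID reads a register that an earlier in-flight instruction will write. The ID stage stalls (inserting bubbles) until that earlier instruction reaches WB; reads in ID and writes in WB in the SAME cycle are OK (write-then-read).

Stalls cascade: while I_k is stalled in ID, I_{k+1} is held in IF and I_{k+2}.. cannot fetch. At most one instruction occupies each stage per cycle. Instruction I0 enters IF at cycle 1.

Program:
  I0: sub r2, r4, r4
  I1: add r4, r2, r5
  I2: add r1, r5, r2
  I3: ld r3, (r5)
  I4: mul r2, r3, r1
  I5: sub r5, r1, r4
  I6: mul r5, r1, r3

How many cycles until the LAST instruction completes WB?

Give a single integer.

I0 sub r2 <- r4,r4: IF@1 ID@2 stall=0 (-) EX@3 MEM@4 WB@5
I1 add r4 <- r2,r5: IF@2 ID@3 stall=2 (RAW on I0.r2 (WB@5)) EX@6 MEM@7 WB@8
I2 add r1 <- r5,r2: IF@3 ID@6 stall=0 (-) EX@7 MEM@8 WB@9
I3 ld r3 <- r5: IF@6 ID@7 stall=0 (-) EX@8 MEM@9 WB@10
I4 mul r2 <- r3,r1: IF@7 ID@8 stall=2 (RAW on I3.r3 (WB@10)) EX@11 MEM@12 WB@13
I5 sub r5 <- r1,r4: IF@8 ID@11 stall=0 (-) EX@12 MEM@13 WB@14
I6 mul r5 <- r1,r3: IF@11 ID@12 stall=0 (-) EX@13 MEM@14 WB@15

Answer: 15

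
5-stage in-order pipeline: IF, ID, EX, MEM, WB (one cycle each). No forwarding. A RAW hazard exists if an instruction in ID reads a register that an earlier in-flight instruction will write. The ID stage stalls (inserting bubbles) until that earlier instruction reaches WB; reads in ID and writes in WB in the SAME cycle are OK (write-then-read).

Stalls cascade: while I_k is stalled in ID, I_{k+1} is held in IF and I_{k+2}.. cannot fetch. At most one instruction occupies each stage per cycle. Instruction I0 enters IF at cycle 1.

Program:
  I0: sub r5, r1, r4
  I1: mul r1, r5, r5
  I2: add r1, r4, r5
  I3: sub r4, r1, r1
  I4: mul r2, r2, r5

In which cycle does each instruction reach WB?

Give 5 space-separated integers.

I0 sub r5 <- r1,r4: IF@1 ID@2 stall=0 (-) EX@3 MEM@4 WB@5
I1 mul r1 <- r5,r5: IF@2 ID@3 stall=2 (RAW on I0.r5 (WB@5)) EX@6 MEM@7 WB@8
I2 add r1 <- r4,r5: IF@3 ID@6 stall=0 (-) EX@7 MEM@8 WB@9
I3 sub r4 <- r1,r1: IF@6 ID@7 stall=2 (RAW on I2.r1 (WB@9)) EX@10 MEM@11 WB@12
I4 mul r2 <- r2,r5: IF@7 ID@10 stall=0 (-) EX@11 MEM@12 WB@13

Answer: 5 8 9 12 13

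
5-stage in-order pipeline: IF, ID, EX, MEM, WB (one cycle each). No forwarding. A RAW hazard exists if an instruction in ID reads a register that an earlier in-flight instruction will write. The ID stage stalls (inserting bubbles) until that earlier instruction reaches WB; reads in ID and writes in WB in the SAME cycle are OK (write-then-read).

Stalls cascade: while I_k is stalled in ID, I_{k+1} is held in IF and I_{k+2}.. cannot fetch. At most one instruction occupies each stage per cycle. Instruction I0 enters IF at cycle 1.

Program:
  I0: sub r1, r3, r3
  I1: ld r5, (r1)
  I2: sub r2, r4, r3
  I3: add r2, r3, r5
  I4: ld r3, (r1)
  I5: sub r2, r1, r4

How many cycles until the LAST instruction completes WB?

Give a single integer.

I0 sub r1 <- r3,r3: IF@1 ID@2 stall=0 (-) EX@3 MEM@4 WB@5
I1 ld r5 <- r1: IF@2 ID@3 stall=2 (RAW on I0.r1 (WB@5)) EX@6 MEM@7 WB@8
I2 sub r2 <- r4,r3: IF@3 ID@6 stall=0 (-) EX@7 MEM@8 WB@9
I3 add r2 <- r3,r5: IF@6 ID@7 stall=1 (RAW on I1.r5 (WB@8)) EX@9 MEM@10 WB@11
I4 ld r3 <- r1: IF@7 ID@9 stall=0 (-) EX@10 MEM@11 WB@12
I5 sub r2 <- r1,r4: IF@9 ID@10 stall=0 (-) EX@11 MEM@12 WB@13

Answer: 13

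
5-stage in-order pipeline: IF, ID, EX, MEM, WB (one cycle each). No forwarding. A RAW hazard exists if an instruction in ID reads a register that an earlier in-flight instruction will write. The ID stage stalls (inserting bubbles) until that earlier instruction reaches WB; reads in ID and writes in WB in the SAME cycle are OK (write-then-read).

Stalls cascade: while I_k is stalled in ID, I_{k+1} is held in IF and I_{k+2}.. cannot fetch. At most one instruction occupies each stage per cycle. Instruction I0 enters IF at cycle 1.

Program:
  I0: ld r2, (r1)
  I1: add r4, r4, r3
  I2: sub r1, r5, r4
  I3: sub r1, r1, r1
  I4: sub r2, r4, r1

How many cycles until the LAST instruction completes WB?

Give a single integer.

Answer: 15

Derivation:
I0 ld r2 <- r1: IF@1 ID@2 stall=0 (-) EX@3 MEM@4 WB@5
I1 add r4 <- r4,r3: IF@2 ID@3 stall=0 (-) EX@4 MEM@5 WB@6
I2 sub r1 <- r5,r4: IF@3 ID@4 stall=2 (RAW on I1.r4 (WB@6)) EX@7 MEM@8 WB@9
I3 sub r1 <- r1,r1: IF@4 ID@7 stall=2 (RAW on I2.r1 (WB@9)) EX@10 MEM@11 WB@12
I4 sub r2 <- r4,r1: IF@7 ID@10 stall=2 (RAW on I3.r1 (WB@12)) EX@13 MEM@14 WB@15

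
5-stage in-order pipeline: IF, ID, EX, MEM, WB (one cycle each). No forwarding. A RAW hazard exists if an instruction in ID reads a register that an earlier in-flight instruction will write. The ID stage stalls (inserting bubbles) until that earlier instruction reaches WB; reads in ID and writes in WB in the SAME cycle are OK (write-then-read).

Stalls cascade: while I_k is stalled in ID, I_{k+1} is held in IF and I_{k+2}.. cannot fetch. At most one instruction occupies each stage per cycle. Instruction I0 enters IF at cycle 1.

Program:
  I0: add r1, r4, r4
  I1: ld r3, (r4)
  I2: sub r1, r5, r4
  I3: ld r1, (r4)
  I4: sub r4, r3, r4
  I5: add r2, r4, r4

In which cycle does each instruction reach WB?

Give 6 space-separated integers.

I0 add r1 <- r4,r4: IF@1 ID@2 stall=0 (-) EX@3 MEM@4 WB@5
I1 ld r3 <- r4: IF@2 ID@3 stall=0 (-) EX@4 MEM@5 WB@6
I2 sub r1 <- r5,r4: IF@3 ID@4 stall=0 (-) EX@5 MEM@6 WB@7
I3 ld r1 <- r4: IF@4 ID@5 stall=0 (-) EX@6 MEM@7 WB@8
I4 sub r4 <- r3,r4: IF@5 ID@6 stall=0 (-) EX@7 MEM@8 WB@9
I5 add r2 <- r4,r4: IF@6 ID@7 stall=2 (RAW on I4.r4 (WB@9)) EX@10 MEM@11 WB@12

Answer: 5 6 7 8 9 12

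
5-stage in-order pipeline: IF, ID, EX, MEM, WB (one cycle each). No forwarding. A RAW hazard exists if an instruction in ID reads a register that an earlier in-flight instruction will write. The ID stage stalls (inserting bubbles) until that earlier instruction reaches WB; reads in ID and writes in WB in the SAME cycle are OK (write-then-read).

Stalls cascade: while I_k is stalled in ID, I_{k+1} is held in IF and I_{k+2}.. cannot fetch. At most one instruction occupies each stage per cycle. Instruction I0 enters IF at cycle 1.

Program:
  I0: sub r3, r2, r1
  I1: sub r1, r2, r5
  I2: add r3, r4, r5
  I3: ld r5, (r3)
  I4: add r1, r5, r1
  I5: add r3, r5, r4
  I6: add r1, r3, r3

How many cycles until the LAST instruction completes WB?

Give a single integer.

I0 sub r3 <- r2,r1: IF@1 ID@2 stall=0 (-) EX@3 MEM@4 WB@5
I1 sub r1 <- r2,r5: IF@2 ID@3 stall=0 (-) EX@4 MEM@5 WB@6
I2 add r3 <- r4,r5: IF@3 ID@4 stall=0 (-) EX@5 MEM@6 WB@7
I3 ld r5 <- r3: IF@4 ID@5 stall=2 (RAW on I2.r3 (WB@7)) EX@8 MEM@9 WB@10
I4 add r1 <- r5,r1: IF@5 ID@8 stall=2 (RAW on I3.r5 (WB@10)) EX@11 MEM@12 WB@13
I5 add r3 <- r5,r4: IF@8 ID@11 stall=0 (-) EX@12 MEM@13 WB@14
I6 add r1 <- r3,r3: IF@11 ID@12 stall=2 (RAW on I5.r3 (WB@14)) EX@15 MEM@16 WB@17

Answer: 17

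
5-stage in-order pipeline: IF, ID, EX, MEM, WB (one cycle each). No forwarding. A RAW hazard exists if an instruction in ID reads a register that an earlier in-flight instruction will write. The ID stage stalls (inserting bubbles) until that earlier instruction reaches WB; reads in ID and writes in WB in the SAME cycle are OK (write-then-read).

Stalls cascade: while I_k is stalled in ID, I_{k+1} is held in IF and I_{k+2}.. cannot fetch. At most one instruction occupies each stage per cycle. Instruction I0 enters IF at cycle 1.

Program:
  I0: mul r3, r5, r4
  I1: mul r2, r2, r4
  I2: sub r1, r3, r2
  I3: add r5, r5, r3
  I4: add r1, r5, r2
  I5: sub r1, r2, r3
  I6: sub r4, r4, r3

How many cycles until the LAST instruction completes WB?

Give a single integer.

I0 mul r3 <- r5,r4: IF@1 ID@2 stall=0 (-) EX@3 MEM@4 WB@5
I1 mul r2 <- r2,r4: IF@2 ID@3 stall=0 (-) EX@4 MEM@5 WB@6
I2 sub r1 <- r3,r2: IF@3 ID@4 stall=2 (RAW on I1.r2 (WB@6)) EX@7 MEM@8 WB@9
I3 add r5 <- r5,r3: IF@4 ID@7 stall=0 (-) EX@8 MEM@9 WB@10
I4 add r1 <- r5,r2: IF@7 ID@8 stall=2 (RAW on I3.r5 (WB@10)) EX@11 MEM@12 WB@13
I5 sub r1 <- r2,r3: IF@8 ID@11 stall=0 (-) EX@12 MEM@13 WB@14
I6 sub r4 <- r4,r3: IF@11 ID@12 stall=0 (-) EX@13 MEM@14 WB@15

Answer: 15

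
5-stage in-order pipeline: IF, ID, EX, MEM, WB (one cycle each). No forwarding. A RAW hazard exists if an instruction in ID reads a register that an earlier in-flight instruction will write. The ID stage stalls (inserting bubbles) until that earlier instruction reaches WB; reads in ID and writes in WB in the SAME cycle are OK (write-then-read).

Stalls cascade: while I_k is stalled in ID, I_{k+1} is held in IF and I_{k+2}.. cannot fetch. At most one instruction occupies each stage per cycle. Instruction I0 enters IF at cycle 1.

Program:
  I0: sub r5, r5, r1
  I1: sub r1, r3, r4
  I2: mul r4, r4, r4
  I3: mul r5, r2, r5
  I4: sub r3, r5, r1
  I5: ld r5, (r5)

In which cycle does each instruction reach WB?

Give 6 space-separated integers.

Answer: 5 6 7 8 11 12

Derivation:
I0 sub r5 <- r5,r1: IF@1 ID@2 stall=0 (-) EX@3 MEM@4 WB@5
I1 sub r1 <- r3,r4: IF@2 ID@3 stall=0 (-) EX@4 MEM@5 WB@6
I2 mul r4 <- r4,r4: IF@3 ID@4 stall=0 (-) EX@5 MEM@6 WB@7
I3 mul r5 <- r2,r5: IF@4 ID@5 stall=0 (-) EX@6 MEM@7 WB@8
I4 sub r3 <- r5,r1: IF@5 ID@6 stall=2 (RAW on I3.r5 (WB@8)) EX@9 MEM@10 WB@11
I5 ld r5 <- r5: IF@6 ID@9 stall=0 (-) EX@10 MEM@11 WB@12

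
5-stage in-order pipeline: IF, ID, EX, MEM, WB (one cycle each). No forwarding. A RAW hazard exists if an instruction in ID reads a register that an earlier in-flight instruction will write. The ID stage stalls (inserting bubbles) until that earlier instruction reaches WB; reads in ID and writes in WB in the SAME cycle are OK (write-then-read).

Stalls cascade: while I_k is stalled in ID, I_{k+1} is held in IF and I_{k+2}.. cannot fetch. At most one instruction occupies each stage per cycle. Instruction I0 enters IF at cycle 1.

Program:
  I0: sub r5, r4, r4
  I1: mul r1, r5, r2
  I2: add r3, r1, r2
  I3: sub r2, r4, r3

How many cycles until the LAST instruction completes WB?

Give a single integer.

I0 sub r5 <- r4,r4: IF@1 ID@2 stall=0 (-) EX@3 MEM@4 WB@5
I1 mul r1 <- r5,r2: IF@2 ID@3 stall=2 (RAW on I0.r5 (WB@5)) EX@6 MEM@7 WB@8
I2 add r3 <- r1,r2: IF@3 ID@6 stall=2 (RAW on I1.r1 (WB@8)) EX@9 MEM@10 WB@11
I3 sub r2 <- r4,r3: IF@6 ID@9 stall=2 (RAW on I2.r3 (WB@11)) EX@12 MEM@13 WB@14

Answer: 14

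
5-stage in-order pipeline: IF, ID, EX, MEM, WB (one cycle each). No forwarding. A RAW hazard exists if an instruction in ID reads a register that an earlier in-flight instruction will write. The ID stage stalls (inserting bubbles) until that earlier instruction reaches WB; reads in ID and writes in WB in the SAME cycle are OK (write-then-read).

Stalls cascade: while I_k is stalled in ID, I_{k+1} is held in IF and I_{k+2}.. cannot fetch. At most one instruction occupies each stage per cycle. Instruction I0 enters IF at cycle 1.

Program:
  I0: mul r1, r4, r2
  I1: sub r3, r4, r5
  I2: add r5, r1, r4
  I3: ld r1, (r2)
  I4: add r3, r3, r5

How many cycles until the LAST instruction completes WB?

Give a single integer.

Answer: 11

Derivation:
I0 mul r1 <- r4,r2: IF@1 ID@2 stall=0 (-) EX@3 MEM@4 WB@5
I1 sub r3 <- r4,r5: IF@2 ID@3 stall=0 (-) EX@4 MEM@5 WB@6
I2 add r5 <- r1,r4: IF@3 ID@4 stall=1 (RAW on I0.r1 (WB@5)) EX@6 MEM@7 WB@8
I3 ld r1 <- r2: IF@4 ID@6 stall=0 (-) EX@7 MEM@8 WB@9
I4 add r3 <- r3,r5: IF@6 ID@7 stall=1 (RAW on I2.r5 (WB@8)) EX@9 MEM@10 WB@11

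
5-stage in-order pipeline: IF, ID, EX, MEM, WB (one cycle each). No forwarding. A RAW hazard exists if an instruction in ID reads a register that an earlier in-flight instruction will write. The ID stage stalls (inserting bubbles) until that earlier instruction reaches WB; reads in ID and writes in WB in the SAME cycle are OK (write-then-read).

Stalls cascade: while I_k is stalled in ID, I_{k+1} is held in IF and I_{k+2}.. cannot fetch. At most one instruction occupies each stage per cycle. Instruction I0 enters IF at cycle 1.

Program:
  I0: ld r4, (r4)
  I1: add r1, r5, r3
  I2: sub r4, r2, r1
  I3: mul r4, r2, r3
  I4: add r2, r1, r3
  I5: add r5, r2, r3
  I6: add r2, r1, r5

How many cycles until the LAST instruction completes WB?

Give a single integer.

I0 ld r4 <- r4: IF@1 ID@2 stall=0 (-) EX@3 MEM@4 WB@5
I1 add r1 <- r5,r3: IF@2 ID@3 stall=0 (-) EX@4 MEM@5 WB@6
I2 sub r4 <- r2,r1: IF@3 ID@4 stall=2 (RAW on I1.r1 (WB@6)) EX@7 MEM@8 WB@9
I3 mul r4 <- r2,r3: IF@4 ID@7 stall=0 (-) EX@8 MEM@9 WB@10
I4 add r2 <- r1,r3: IF@7 ID@8 stall=0 (-) EX@9 MEM@10 WB@11
I5 add r5 <- r2,r3: IF@8 ID@9 stall=2 (RAW on I4.r2 (WB@11)) EX@12 MEM@13 WB@14
I6 add r2 <- r1,r5: IF@9 ID@12 stall=2 (RAW on I5.r5 (WB@14)) EX@15 MEM@16 WB@17

Answer: 17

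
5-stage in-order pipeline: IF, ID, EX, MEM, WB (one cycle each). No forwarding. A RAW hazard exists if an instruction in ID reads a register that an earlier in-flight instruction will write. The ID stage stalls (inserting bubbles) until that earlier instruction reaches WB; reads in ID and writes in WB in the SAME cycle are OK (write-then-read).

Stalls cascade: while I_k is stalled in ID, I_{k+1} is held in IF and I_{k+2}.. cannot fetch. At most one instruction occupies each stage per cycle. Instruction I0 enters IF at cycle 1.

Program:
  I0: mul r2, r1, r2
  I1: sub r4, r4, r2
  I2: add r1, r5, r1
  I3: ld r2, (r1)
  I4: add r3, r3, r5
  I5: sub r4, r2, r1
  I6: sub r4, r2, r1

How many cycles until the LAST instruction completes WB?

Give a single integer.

I0 mul r2 <- r1,r2: IF@1 ID@2 stall=0 (-) EX@3 MEM@4 WB@5
I1 sub r4 <- r4,r2: IF@2 ID@3 stall=2 (RAW on I0.r2 (WB@5)) EX@6 MEM@7 WB@8
I2 add r1 <- r5,r1: IF@3 ID@6 stall=0 (-) EX@7 MEM@8 WB@9
I3 ld r2 <- r1: IF@6 ID@7 stall=2 (RAW on I2.r1 (WB@9)) EX@10 MEM@11 WB@12
I4 add r3 <- r3,r5: IF@7 ID@10 stall=0 (-) EX@11 MEM@12 WB@13
I5 sub r4 <- r2,r1: IF@10 ID@11 stall=1 (RAW on I3.r2 (WB@12)) EX@13 MEM@14 WB@15
I6 sub r4 <- r2,r1: IF@11 ID@13 stall=0 (-) EX@14 MEM@15 WB@16

Answer: 16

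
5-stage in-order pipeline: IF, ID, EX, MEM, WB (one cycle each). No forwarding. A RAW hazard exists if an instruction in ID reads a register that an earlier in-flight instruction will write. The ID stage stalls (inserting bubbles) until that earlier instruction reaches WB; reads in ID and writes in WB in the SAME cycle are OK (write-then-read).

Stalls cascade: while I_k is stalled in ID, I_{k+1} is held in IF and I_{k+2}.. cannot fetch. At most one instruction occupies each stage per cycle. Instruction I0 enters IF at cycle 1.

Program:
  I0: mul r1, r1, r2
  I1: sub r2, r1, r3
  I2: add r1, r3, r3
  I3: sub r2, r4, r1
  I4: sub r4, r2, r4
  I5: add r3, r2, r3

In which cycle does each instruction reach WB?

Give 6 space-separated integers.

Answer: 5 8 9 12 15 16

Derivation:
I0 mul r1 <- r1,r2: IF@1 ID@2 stall=0 (-) EX@3 MEM@4 WB@5
I1 sub r2 <- r1,r3: IF@2 ID@3 stall=2 (RAW on I0.r1 (WB@5)) EX@6 MEM@7 WB@8
I2 add r1 <- r3,r3: IF@3 ID@6 stall=0 (-) EX@7 MEM@8 WB@9
I3 sub r2 <- r4,r1: IF@6 ID@7 stall=2 (RAW on I2.r1 (WB@9)) EX@10 MEM@11 WB@12
I4 sub r4 <- r2,r4: IF@7 ID@10 stall=2 (RAW on I3.r2 (WB@12)) EX@13 MEM@14 WB@15
I5 add r3 <- r2,r3: IF@10 ID@13 stall=0 (-) EX@14 MEM@15 WB@16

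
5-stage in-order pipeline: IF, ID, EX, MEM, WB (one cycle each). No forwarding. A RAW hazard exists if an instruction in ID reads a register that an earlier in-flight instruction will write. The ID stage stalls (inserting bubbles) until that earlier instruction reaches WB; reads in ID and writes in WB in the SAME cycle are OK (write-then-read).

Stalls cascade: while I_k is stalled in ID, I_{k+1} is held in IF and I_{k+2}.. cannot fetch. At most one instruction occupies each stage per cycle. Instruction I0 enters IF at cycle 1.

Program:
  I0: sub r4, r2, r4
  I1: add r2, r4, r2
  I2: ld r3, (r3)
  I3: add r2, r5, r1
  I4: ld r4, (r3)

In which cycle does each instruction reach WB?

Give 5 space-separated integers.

Answer: 5 8 9 10 12

Derivation:
I0 sub r4 <- r2,r4: IF@1 ID@2 stall=0 (-) EX@3 MEM@4 WB@5
I1 add r2 <- r4,r2: IF@2 ID@3 stall=2 (RAW on I0.r4 (WB@5)) EX@6 MEM@7 WB@8
I2 ld r3 <- r3: IF@3 ID@6 stall=0 (-) EX@7 MEM@8 WB@9
I3 add r2 <- r5,r1: IF@6 ID@7 stall=0 (-) EX@8 MEM@9 WB@10
I4 ld r4 <- r3: IF@7 ID@8 stall=1 (RAW on I2.r3 (WB@9)) EX@10 MEM@11 WB@12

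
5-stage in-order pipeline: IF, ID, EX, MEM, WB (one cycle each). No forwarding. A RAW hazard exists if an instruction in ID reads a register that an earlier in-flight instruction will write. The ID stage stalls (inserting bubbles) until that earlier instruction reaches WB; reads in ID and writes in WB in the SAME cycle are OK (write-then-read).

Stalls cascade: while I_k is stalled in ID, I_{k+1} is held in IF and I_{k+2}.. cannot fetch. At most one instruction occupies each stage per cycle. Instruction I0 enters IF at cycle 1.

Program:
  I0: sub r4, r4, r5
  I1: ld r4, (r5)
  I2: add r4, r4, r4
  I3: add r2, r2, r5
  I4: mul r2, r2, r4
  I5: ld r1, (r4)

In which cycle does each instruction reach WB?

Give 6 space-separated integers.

I0 sub r4 <- r4,r5: IF@1 ID@2 stall=0 (-) EX@3 MEM@4 WB@5
I1 ld r4 <- r5: IF@2 ID@3 stall=0 (-) EX@4 MEM@5 WB@6
I2 add r4 <- r4,r4: IF@3 ID@4 stall=2 (RAW on I1.r4 (WB@6)) EX@7 MEM@8 WB@9
I3 add r2 <- r2,r5: IF@4 ID@7 stall=0 (-) EX@8 MEM@9 WB@10
I4 mul r2 <- r2,r4: IF@7 ID@8 stall=2 (RAW on I3.r2 (WB@10)) EX@11 MEM@12 WB@13
I5 ld r1 <- r4: IF@8 ID@11 stall=0 (-) EX@12 MEM@13 WB@14

Answer: 5 6 9 10 13 14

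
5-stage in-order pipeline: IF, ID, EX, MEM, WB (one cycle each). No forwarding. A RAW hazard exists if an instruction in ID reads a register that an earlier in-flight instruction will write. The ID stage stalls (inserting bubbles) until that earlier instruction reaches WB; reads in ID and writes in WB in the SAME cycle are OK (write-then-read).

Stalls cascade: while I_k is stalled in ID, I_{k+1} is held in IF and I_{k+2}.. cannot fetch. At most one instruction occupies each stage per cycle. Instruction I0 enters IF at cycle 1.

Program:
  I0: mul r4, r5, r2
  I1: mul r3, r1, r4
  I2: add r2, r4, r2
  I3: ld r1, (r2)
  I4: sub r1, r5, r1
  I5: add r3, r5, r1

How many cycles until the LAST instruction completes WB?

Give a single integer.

I0 mul r4 <- r5,r2: IF@1 ID@2 stall=0 (-) EX@3 MEM@4 WB@5
I1 mul r3 <- r1,r4: IF@2 ID@3 stall=2 (RAW on I0.r4 (WB@5)) EX@6 MEM@7 WB@8
I2 add r2 <- r4,r2: IF@3 ID@6 stall=0 (-) EX@7 MEM@8 WB@9
I3 ld r1 <- r2: IF@6 ID@7 stall=2 (RAW on I2.r2 (WB@9)) EX@10 MEM@11 WB@12
I4 sub r1 <- r5,r1: IF@7 ID@10 stall=2 (RAW on I3.r1 (WB@12)) EX@13 MEM@14 WB@15
I5 add r3 <- r5,r1: IF@10 ID@13 stall=2 (RAW on I4.r1 (WB@15)) EX@16 MEM@17 WB@18

Answer: 18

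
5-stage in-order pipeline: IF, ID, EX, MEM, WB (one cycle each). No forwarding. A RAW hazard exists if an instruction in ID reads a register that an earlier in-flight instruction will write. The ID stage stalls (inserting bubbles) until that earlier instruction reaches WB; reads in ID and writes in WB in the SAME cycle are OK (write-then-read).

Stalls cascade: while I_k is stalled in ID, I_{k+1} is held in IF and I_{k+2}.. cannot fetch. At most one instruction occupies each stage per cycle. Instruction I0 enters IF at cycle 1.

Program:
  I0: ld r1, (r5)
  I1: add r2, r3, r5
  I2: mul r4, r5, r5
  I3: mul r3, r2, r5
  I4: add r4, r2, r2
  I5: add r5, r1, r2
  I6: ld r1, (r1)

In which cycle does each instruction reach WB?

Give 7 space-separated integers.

I0 ld r1 <- r5: IF@1 ID@2 stall=0 (-) EX@3 MEM@4 WB@5
I1 add r2 <- r3,r5: IF@2 ID@3 stall=0 (-) EX@4 MEM@5 WB@6
I2 mul r4 <- r5,r5: IF@3 ID@4 stall=0 (-) EX@5 MEM@6 WB@7
I3 mul r3 <- r2,r5: IF@4 ID@5 stall=1 (RAW on I1.r2 (WB@6)) EX@7 MEM@8 WB@9
I4 add r4 <- r2,r2: IF@5 ID@7 stall=0 (-) EX@8 MEM@9 WB@10
I5 add r5 <- r1,r2: IF@7 ID@8 stall=0 (-) EX@9 MEM@10 WB@11
I6 ld r1 <- r1: IF@8 ID@9 stall=0 (-) EX@10 MEM@11 WB@12

Answer: 5 6 7 9 10 11 12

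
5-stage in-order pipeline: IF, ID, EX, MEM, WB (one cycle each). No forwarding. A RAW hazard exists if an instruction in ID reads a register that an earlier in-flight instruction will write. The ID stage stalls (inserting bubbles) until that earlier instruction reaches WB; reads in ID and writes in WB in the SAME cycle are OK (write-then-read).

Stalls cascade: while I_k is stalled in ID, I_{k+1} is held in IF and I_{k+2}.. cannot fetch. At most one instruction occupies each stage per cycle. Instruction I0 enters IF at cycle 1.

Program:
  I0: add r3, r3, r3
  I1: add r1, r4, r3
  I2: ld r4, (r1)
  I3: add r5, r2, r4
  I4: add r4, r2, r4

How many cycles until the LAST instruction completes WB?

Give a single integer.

I0 add r3 <- r3,r3: IF@1 ID@2 stall=0 (-) EX@3 MEM@4 WB@5
I1 add r1 <- r4,r3: IF@2 ID@3 stall=2 (RAW on I0.r3 (WB@5)) EX@6 MEM@7 WB@8
I2 ld r4 <- r1: IF@3 ID@6 stall=2 (RAW on I1.r1 (WB@8)) EX@9 MEM@10 WB@11
I3 add r5 <- r2,r4: IF@6 ID@9 stall=2 (RAW on I2.r4 (WB@11)) EX@12 MEM@13 WB@14
I4 add r4 <- r2,r4: IF@9 ID@12 stall=0 (-) EX@13 MEM@14 WB@15

Answer: 15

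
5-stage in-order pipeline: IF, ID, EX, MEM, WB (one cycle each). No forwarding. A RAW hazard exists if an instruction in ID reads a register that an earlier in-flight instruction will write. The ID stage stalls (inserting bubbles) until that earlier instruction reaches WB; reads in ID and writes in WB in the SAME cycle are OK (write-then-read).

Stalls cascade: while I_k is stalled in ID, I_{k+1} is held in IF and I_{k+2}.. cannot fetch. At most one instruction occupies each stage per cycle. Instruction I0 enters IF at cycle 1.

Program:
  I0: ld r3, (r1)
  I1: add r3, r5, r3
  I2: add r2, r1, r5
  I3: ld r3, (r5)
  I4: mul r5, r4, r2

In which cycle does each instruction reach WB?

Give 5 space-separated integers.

Answer: 5 8 9 10 12

Derivation:
I0 ld r3 <- r1: IF@1 ID@2 stall=0 (-) EX@3 MEM@4 WB@5
I1 add r3 <- r5,r3: IF@2 ID@3 stall=2 (RAW on I0.r3 (WB@5)) EX@6 MEM@7 WB@8
I2 add r2 <- r1,r5: IF@3 ID@6 stall=0 (-) EX@7 MEM@8 WB@9
I3 ld r3 <- r5: IF@6 ID@7 stall=0 (-) EX@8 MEM@9 WB@10
I4 mul r5 <- r4,r2: IF@7 ID@8 stall=1 (RAW on I2.r2 (WB@9)) EX@10 MEM@11 WB@12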